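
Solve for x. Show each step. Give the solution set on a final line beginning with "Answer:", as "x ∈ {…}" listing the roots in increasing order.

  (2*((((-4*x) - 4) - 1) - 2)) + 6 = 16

Step 1. [(2*((((-4*x) - 4) - 1) - 2)) + 6 = 16] common factor 2 (LHS and 16) — divide through. So factor: ((((-4*x) - 4) - 1) - 2) + 3 = 8.
Step 2. [((((-4*x) - 4) - 1) - 2) + 3 = 8] the outer +3 inverts by subtracting 3. So sub: (((-4*x) - 4) - 1) - 2 = 5.
Step 3. [(((-4*x) - 4) - 1) - 2 = 5] the outer -2 inverts by adding 2, so sub: ((-4*x) - 4) - 1 = 7.
Step 4. [((-4*x) - 4) - 1 = 7] 1 comes off first (add 1) ⇒ sub: (-4*x) - 4 = 8.
Step 5. [(-4*x) - 4 = 8] common factor -4 (LHS and 8) — divide through. So factor: x + 1 = -2.
Step 6. [x + 1 = -2] +1 is outermost — subtract 1 both sides ⇒ sub: x = -3.

Answer: x ∈ {-3}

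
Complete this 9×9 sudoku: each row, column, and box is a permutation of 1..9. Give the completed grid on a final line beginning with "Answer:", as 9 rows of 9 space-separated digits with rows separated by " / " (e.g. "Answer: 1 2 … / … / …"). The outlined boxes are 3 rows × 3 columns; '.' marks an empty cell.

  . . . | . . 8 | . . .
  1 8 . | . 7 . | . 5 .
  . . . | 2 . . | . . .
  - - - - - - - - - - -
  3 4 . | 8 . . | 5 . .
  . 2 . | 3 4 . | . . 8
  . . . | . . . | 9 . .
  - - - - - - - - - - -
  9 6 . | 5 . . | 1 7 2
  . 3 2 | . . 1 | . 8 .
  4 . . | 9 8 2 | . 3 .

Step 1. [r6c9∈{1,3,4,6,7}] in row 6, 3 fits only at r6c9 ⇒ r6c9=3.
Step 2. [r8c5∈{6}] only 6 remains possible at r8c5. So r8c5=6.
Step 3. [r1c1∈{2,5,6,7}] r1c1 is the only open cell in col 1 admitting 2 ⇒ r1c1=2.
Step 4. [r9c7∈{6}] r9c7 is down to just 6. So r9c7=6.
Step 5. [r5c7∈{7}] only 7 remains possible at r5c7 ⇒ r5c7=7.
Step 6. [r8c7∈{4}] r8c7 has the single candidate 4, so r8c7=4.
Step 7. [r6c8∈{1,2,4,6}] 4 has one home in row 6: r6c8. So r6c8=4.
Step 8. [r1c7∈{3}] r1c7 is down to just 3, so r1c7=3.
Step 9. [r6c1∈{5,6,7,8}] across col 1, 8 lands solely at r6c1. So r6c1=8.
Step 10. [r8c9∈{5,9}] row 8 places 9 nowhere but r8c9. So r8c9=9.
Step 11. [r8c1∈{5,7}] 5 has one home in row 8: r8c1. So r8c1=5.
Step 12. [r5c1∈{6}] r5c1's peers cover all but 6. So r5c1=6.
Step 13. [r5c8∈{1}] r5c8 has the single candidate 1 ⇒ r5c8=1.
Step 14. [r4c9∈{6}] nothing but 6 survives at r4c9, so r4c9=6.
Step 15. [r2c9∈{4}] nothing but 4 survives at r2c9, so r2c9=4.
Step 16. [r2c4∈{6}] r2c4 has the single candidate 6, so r2c4=6.
Step 17. [r3c1∈{7}] r3c1 is down to just 7. So r3c1=7.
Step 18. [r6c5∈{1,2,5}] row 6 places 2 nowhere but r6c5 ⇒ r6c5=2.
Step 19. [r1c4∈{1,4}] col 4 places 4 nowhere but r1c4 ⇒ r1c4=4.
Step 20. [r3c3∈{3,4,5,6,9}] 4 has one home in row 3: r3c3. So r3c3=4.
Step 21. [r6c4∈{1,7}] in col 4, 1 fits only at r6c4 ⇒ r6c4=1.
Step 22. [r4c5∈{9}] r4c5 has the single candidate 9. So r4c5=9.
Step 23. [r5c6∈{5}] r5c6 has the single candidate 5. So r5c6=5.
Step 24. [r1c3∈{5,6,9}] col 3 places 6 nowhere but r1c3. So r1c3=6.
Step 25. [r2c3∈{3,9}] in col 3, 3 fits only at r2c3. So r2c3=3.
Step 26. [r4c6∈{7}] r4c6 is down to just 7 ⇒ r4c6=7.
Step 27. [r9c2∈{1,7}] across col 2, 1 lands solely at r9c2 ⇒ r9c2=1.
Step 28. [r6c2∈{5,7}] in col 2, 7 fits only at r6c2 ⇒ r6c2=7.
Step 29. [r1c8∈{9}] r1c8 has the single candidate 9, so r1c8=9.
Step 30. [r1c2∈{5}] r1c2 is down to just 5 ⇒ r1c2=5.
Step 31. [r7c5∈{3}] r7c5 has the single candidate 3 ⇒ r7c5=3.
Step 32. [r3c9∈{1}] only 1 remains possible at r3c9. So r3c9=1.
Step 33. [r2c6∈{9}] r2c6's peers cover all but 9, so r2c6=9.
Step 34. [r2c7∈{2}] only 2 remains possible at r2c7, so r2c7=2.
Step 35. [r4c3∈{1}] r4c3 is down to just 1. So r4c3=1.
Step 36. [r3c7∈{8}] nothing but 8 survives at r3c7, so r3c7=8.
Step 37. [r3c2∈{9}] r3c2's peers cover all but 9, so r3c2=9.
Step 38. [r9c9∈{5}] r9c9's peers cover all but 5, so r9c9=5.
Step 39. [r5c3∈{9}] r5c3 has the single candidate 9 ⇒ r5c3=9.
Step 40. [r7c6∈{4}] r7c6's peers cover all but 4. So r7c6=4.
Step 41. [r6c3∈{5}] r6c3 has the single candidate 5. So r6c3=5.
Step 42. [r3c8∈{6}] r3c8 is down to just 6 ⇒ r3c8=6.
Step 43. [r4c8∈{2}] only 2 remains possible at r4c8 ⇒ r4c8=2.
Step 44. [r3c6∈{3}] only 3 remains possible at r3c6. So r3c6=3.
Step 45. [r6c6∈{6}] only 6 remains possible at r6c6. So r6c6=6.
Step 46. [r7c3∈{8}] only 8 remains possible at r7c3, so r7c3=8.
Step 47. [r8c4∈{7}] r8c4 has the single candidate 7, so r8c4=7.
Step 48. [r1c9∈{7}] nothing but 7 survives at r1c9. So r1c9=7.
Step 49. [r1c5∈{1}] nothing but 1 survives at r1c5 ⇒ r1c5=1.
Step 50. [r3c5∈{5}] nothing but 5 survives at r3c5 ⇒ r3c5=5.
Step 51. [r9c3∈{7}] nothing but 7 survives at r9c3, so r9c3=7.

Answer: 2 5 6 4 1 8 3 9 7 / 1 8 3 6 7 9 2 5 4 / 7 9 4 2 5 3 8 6 1 / 3 4 1 8 9 7 5 2 6 / 6 2 9 3 4 5 7 1 8 / 8 7 5 1 2 6 9 4 3 / 9 6 8 5 3 4 1 7 2 / 5 3 2 7 6 1 4 8 9 / 4 1 7 9 8 2 6 3 5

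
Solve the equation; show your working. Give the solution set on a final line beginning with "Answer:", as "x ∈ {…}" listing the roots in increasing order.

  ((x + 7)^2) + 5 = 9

Step 1. [((x + 7)^2) + 5 = 9] peel the +5: subtract 5 from each side. So sub: (x + 7)^2 = 4.
Step 2. [(x + 7)^2 = 4] LHS squared, RHS 4 ≥ 0: apply √ (±), so sqrt: x + 7 = 2 or -2.
Step 3. [x + 7 = 2 or -2] the outer +7 inverts by subtracting 7. So sub: x = -5 or -9.

Answer: x ∈ {-9, -5}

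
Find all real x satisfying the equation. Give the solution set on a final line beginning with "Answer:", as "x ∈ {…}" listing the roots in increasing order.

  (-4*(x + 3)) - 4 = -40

Step 1. [(-4*(x + 3)) - 4 = -40] peel the -4: add 4 from each side. So sub: -4*(x + 3) = -36.
Step 2. [-4*(x + 3) = -36] divide by the outer -4. So div: x + 3 = 9.
Step 3. [x + 3 = 9] subtract 3: x sits inside (… + 3). So sub: x = 6.

Answer: x ∈ {6}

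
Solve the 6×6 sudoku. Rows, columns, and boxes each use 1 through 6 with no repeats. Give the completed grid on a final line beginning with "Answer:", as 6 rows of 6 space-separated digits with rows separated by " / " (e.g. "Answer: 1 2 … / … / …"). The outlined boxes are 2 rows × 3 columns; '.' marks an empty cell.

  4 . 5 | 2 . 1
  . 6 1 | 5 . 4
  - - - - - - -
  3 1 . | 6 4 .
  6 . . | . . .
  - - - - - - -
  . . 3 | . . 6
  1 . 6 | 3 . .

Step 1. [r4c2∈{2,4,5}] in box 3, 5 fits only at r4c2. So r4c2=5.
Step 2. [r5c1∈{2,5}] 5 has one home in col 1: r5c1, so r5c1=5.
Step 3. [r5c4∈{1,4}] r5c4 is the only open cell in col 4 admitting 4, so r5c4=4.
Step 4. [r5c2∈{2}] r5c2 has the single candidate 2 ⇒ r5c2=2.
Step 5. [r4c6∈{2,3}] col 6 places 3 nowhere but r4c6. So r4c6=3.
Step 6. [r3c3∈{2}] r3c3 is down to just 2. So r3c3=2.
Step 7. [r6c5∈{2,5}] across col 5, 5 lands solely at r6c5. So r6c5=5.
Step 8. [r5c5∈{1}] nothing but 1 survives at r5c5 ⇒ r5c5=1.
Step 9. [r1c2∈{3}] r1c2 has the single candidate 3, so r1c2=3.
Step 10. [r2c1∈{2}] r2c1 has the single candidate 2. So r2c1=2.
Step 11. [r2c5∈{3}] r2c5 has the single candidate 3. So r2c5=3.
Step 12. [r6c2∈{4}] nothing but 4 survives at r6c2. So r6c2=4.
Step 13. [r6c6∈{2}] only 2 remains possible at r6c6, so r6c6=2.
Step 14. [r3c6∈{5}] r3c6 has the single candidate 5. So r3c6=5.
Step 15. [r1c5∈{6}] only 6 remains possible at r1c5, so r1c5=6.
Step 16. [r4c5∈{2}] only 2 remains possible at r4c5 ⇒ r4c5=2.
Step 17. [r4c4∈{1}] nothing but 1 survives at r4c4 ⇒ r4c4=1.
Step 18. [r4c3∈{4}] r4c3's peers cover all but 4. So r4c3=4.

Answer: 4 3 5 2 6 1 / 2 6 1 5 3 4 / 3 1 2 6 4 5 / 6 5 4 1 2 3 / 5 2 3 4 1 6 / 1 4 6 3 5 2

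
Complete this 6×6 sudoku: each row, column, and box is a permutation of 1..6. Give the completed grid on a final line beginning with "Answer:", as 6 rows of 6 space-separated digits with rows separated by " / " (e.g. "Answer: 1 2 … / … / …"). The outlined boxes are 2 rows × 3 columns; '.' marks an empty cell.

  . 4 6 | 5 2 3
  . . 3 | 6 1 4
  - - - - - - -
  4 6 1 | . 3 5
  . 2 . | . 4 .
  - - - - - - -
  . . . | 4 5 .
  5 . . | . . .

Step 1. [r5c1∈{1,2,3,6}] in col 1, 6 fits only at r5c1. So r5c1=6.
Step 2. [r6c4∈{1,2,3}] 3 has one home in col 4: r6c4 ⇒ r6c4=3.
Step 3. [r6c2∈{1}] r6c2 has the single candidate 1, so r6c2=1.
Step 4. [r5c6∈{1,2}] 1 has one home in row 5: r5c6 ⇒ r5c6=1.
Step 5. [r6c6∈{2,6}] across col 6, 2 lands solely at r6c6 ⇒ r6c6=2.
Step 6. [r4c4∈{1}] nothing but 1 survives at r4c4, so r4c4=1.
Step 7. [r5c2∈{3}] r5c2 has the single candidate 3. So r5c2=3.
Step 8. [r4c3∈{5}] r4c3's peers cover all but 5 ⇒ r4c3=5.
Step 9. [r3c4∈{2}] r3c4 has the single candidate 2. So r3c4=2.
Step 10. [r2c2∈{5}] nothing but 5 survives at r2c2. So r2c2=5.
Step 11. [r5c3∈{2}] r5c3 has the single candidate 2. So r5c3=2.
Step 12. [r4c1∈{3}] r4c1 has the single candidate 3 ⇒ r4c1=3.
Step 13. [r1c1∈{1}] only 1 remains possible at r1c1 ⇒ r1c1=1.
Step 14. [r2c1∈{2}] r2c1's peers cover all but 2 ⇒ r2c1=2.
Step 15. [r6c3∈{4}] r6c3 is down to just 4 ⇒ r6c3=4.
Step 16. [r6c5∈{6}] r6c5 is down to just 6 ⇒ r6c5=6.
Step 17. [r4c6∈{6}] r4c6 is down to just 6 ⇒ r4c6=6.

Answer: 1 4 6 5 2 3 / 2 5 3 6 1 4 / 4 6 1 2 3 5 / 3 2 5 1 4 6 / 6 3 2 4 5 1 / 5 1 4 3 6 2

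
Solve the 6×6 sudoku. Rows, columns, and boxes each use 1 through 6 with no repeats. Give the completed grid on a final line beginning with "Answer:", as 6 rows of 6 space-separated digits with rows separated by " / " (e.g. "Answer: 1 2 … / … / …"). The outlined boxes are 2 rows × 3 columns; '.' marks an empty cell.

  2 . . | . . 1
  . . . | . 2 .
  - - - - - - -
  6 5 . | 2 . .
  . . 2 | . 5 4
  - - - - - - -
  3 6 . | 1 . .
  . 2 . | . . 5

Step 1. [r3c3∈{1,3,4}] 4 has one home in row 3: r3c3. So r3c3=4.
Step 2. [r2c6∈{3,6}] 6 has one home in col 6: r2c6 ⇒ r2c6=6.
Step 3. [r2c1∈{1,4,5}] col 1 places 5 nowhere but r2c1 ⇒ r2c1=5.
Step 4. [r4c2∈{1,3}] across box 3, 3 lands solely at r4c2 ⇒ r4c2=3.
Step 5. [r1c2∈{4}] r1c2 has the single candidate 4 ⇒ r1c2=4.
Step 6. [r1c5∈{3}] r1c5 is down to just 3. So r1c5=3.
Step 7. [r6c1∈{1,4}] across col 1, 4 lands solely at r6c1 ⇒ r6c1=4.
Step 8. [r4c4∈{6}] only 6 remains possible at r4c4, so r4c4=6.
Step 9. [r2c3∈{1,3}] 3 has one home in row 2: r2c3, so r2c3=3.
Step 10. [r1c3∈{6}] r1c3's peers cover all but 6. So r1c3=6.
Step 11. [r3c6∈{3}] r3c6's peers cover all but 3, so r3c6=3.
Step 12. [r6c3∈{1}] nothing but 1 survives at r6c3. So r6c3=1.
Step 13. [r2c2∈{1}] r2c2 has the single candidate 1, so r2c2=1.
Step 14. [r1c4∈{5}] r1c4's peers cover all but 5, so r1c4=5.
Step 15. [r2c4∈{4}] nothing but 4 survives at r2c4 ⇒ r2c4=4.
Step 16. [r3c5∈{1}] only 1 remains possible at r3c5, so r3c5=1.
Step 17. [r5c5∈{4}] r5c5 has the single candidate 4 ⇒ r5c5=4.
Step 18. [r5c6∈{2}] nothing but 2 survives at r5c6. So r5c6=2.
Step 19. [r6c5∈{6}] only 6 remains possible at r6c5. So r6c5=6.
Step 20. [r4c1∈{1}] only 1 remains possible at r4c1, so r4c1=1.
Step 21. [r6c4∈{3}] only 3 remains possible at r6c4 ⇒ r6c4=3.
Step 22. [r5c3∈{5}] r5c3 is down to just 5 ⇒ r5c3=5.

Answer: 2 4 6 5 3 1 / 5 1 3 4 2 6 / 6 5 4 2 1 3 / 1 3 2 6 5 4 / 3 6 5 1 4 2 / 4 2 1 3 6 5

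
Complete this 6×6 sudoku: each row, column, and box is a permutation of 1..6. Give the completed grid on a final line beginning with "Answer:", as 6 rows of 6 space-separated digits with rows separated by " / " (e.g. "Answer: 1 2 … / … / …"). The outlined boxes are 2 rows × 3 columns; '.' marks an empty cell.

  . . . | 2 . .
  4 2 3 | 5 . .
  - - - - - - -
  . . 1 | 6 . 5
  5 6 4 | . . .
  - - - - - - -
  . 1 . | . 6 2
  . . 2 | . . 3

Step 1. [r2c5∈{1}] r2c5 is down to just 1, so r2c5=1.
Step 2. [r3c5∈{2,3,4}] in row 3, 4 fits only at r3c5, so r3c5=4.
Step 3. [r1c3∈{5,6}] in col 3, 6 fits only at r1c3 ⇒ r1c3=6.
Step 4. [r6c4∈{1,4}] r6c4 is the only open cell in row 6 admitting 1, so r6c4=1.
Step 5. [r1c5∈{3}] r1c5's peers cover all but 3 ⇒ r1c5=3.
Step 6. [r3c1∈{2,3}] row 3 places 2 nowhere but r3c1 ⇒ r3c1=2.
Step 7. [r1c2∈{5}] r1c2 has the single candidate 5. So r1c2=5.
Step 8. [r4c4∈{3}] nothing but 3 survives at r4c4, so r4c4=3.
Step 9. [r2c6∈{6}] r2c6 is down to just 6 ⇒ r2c6=6.
Step 10. [r1c6∈{4}] r1c6's peers cover all but 4 ⇒ r1c6=4.
Step 11. [r5c1∈{3}] r5c1 has the single candidate 3, so r5c1=3.
Step 12. [r6c5∈{5}] r6c5's peers cover all but 5 ⇒ r6c5=5.
Step 13. [r5c3∈{5}] only 5 remains possible at r5c3. So r5c3=5.
Step 14. [r4c5∈{2}] r4c5 is down to just 2. So r4c5=2.
Step 15. [r3c2∈{3}] r3c2 has the single candidate 3, so r3c2=3.
Step 16. [r6c2∈{4}] nothing but 4 survives at r6c2 ⇒ r6c2=4.
Step 17. [r5c4∈{4}] r5c4 has the single candidate 4, so r5c4=4.
Step 18. [r6c1∈{6}] r6c1 has the single candidate 6, so r6c1=6.
Step 19. [r4c6∈{1}] nothing but 1 survives at r4c6. So r4c6=1.
Step 20. [r1c1∈{1}] r1c1 has the single candidate 1 ⇒ r1c1=1.

Answer: 1 5 6 2 3 4 / 4 2 3 5 1 6 / 2 3 1 6 4 5 / 5 6 4 3 2 1 / 3 1 5 4 6 2 / 6 4 2 1 5 3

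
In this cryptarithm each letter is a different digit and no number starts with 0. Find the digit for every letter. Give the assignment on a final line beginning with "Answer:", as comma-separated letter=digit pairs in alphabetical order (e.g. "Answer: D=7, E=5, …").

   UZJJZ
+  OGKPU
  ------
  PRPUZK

Step 1. [col 1: Z + U ≡ K (mod 10)] Z=6 is one option consistent with column 1 (Z + U ≡ K (mod 10), carry-in 0) — take it, so Z=6.
Step 2. [col 1: Z + U ≡ K (mod 10)] several values work for U in column 1 (Z + U ≡ K (mod 10), carry-in 0); try U=7, so U=7.
Step 3. [col 1: Z + U ≡ K (mod 10)] from column 1 (Z=6, U=7, carry-in 0, digits 6,7 already taken and all letters distinct): K must equal 3. So K=3.
Step 4. [col 2: J + P ≡ Z (mod 10)] several values work for J in column 2 (J + P ≡ Z (mod 10), carry-in 1); try J=4 ⇒ J=4.
Step 5. [col 2: J + P ≡ Z (mod 10)] from column 2 (J=4, Z=6, carry-in 1, digits 3,4,6,7 already taken and all letters distinct): P must equal 1, so P=1.
Step 6. [col 4: Z + G ≡ P (mod 10)] column 4 reads Z+G+carry(0)=P with Z=6, P=1; with digits 1,3,4,6,7 already taken and all letters distinct, the only value for G is 5. So G=5.
Step 7. [col 5: U + O ≡ R (mod 10)] several values work for O in column 5 (U + O ≡ R (mod 10), carry-in 1); try O=2 ⇒ O=2.
Step 8. [col 5: U + O ≡ R (mod 10)] in column 5 we have U+O≡R with carry-in 1; given U=7, O=2 and digits 1,2,3,4,5,6,7 already taken and all letters distinct, that pins R to 0 ⇒ R=0.

Answer: G=5, J=4, K=3, O=2, P=1, R=0, U=7, Z=6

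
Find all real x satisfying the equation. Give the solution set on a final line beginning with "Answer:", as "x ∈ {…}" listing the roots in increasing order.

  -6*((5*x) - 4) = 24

Step 1. [-6*((5*x) - 4) = 24] divide by the outer -6 ⇒ div: (5*x) - 4 = -4.
Step 2. [(5*x) - 4 = -4] peel the -4: add 4 from each side, so sub: 5*x = 0.
Step 3. [5*x = 0] 5·(inner) — divide through by 5, so div: x = 0.

Answer: x ∈ {0}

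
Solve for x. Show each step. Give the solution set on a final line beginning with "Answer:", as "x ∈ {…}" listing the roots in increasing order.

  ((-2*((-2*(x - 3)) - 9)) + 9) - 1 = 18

Step 1. [((-2*((-2*(x - 3)) - 9)) + 9) - 1 = 18] add 1: x sits inside (… - 1). So sub: (-2*((-2*(x - 3)) - 9)) + 9 = 19.
Step 2. [(-2*((-2*(x - 3)) - 9)) + 9 = 19] peel the +9: subtract 9 from each side ⇒ sub: -2*((-2*(x - 3)) - 9) = 10.
Step 3. [-2*((-2*(x - 3)) - 9) = 10] -2·(inner) — divide through by -2, so div: (-2*(x - 3)) - 9 = -5.
Step 4. [(-2*(x - 3)) - 9 = -5] -9 is outermost — add 9 both sides, so sub: -2*(x - 3) = 4.
Step 5. [-2*(x - 3) = 4] divide by the outer -2. So div: x - 3 = -2.
Step 6. [x - 3 = -2] the outer -3 inverts by adding 3 ⇒ sub: x = 1.

Answer: x ∈ {1}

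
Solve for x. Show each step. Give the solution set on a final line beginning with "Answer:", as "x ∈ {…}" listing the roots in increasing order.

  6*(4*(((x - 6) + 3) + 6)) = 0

Step 1. [6*(4*(((x - 6) + 3) + 6)) = 0] 6 out front; divide by 6. So div: 4*(((x - 6) + 3) + 6) = 0.
Step 2. [4*(((x - 6) + 3) + 6) = 0] 4·(inner) — divide through by 4 ⇒ div: ((x - 6) + 3) + 6 = 0.
Step 3. [((x - 6) + 3) + 6 = 0] +6 is outermost — subtract 6 both sides, so sub: (x - 6) + 3 = -6.
Step 4. [(x - 6) + 3 = -6] the outer +3 inverts by subtracting 3, so sub: x - 6 = -9.
Step 5. [x - 6 = -9] the outer -6 inverts by adding 6. So sub: x = -3.

Answer: x ∈ {-3}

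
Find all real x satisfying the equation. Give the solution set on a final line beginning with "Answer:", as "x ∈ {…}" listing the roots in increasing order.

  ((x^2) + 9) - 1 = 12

Step 1. [((x^2) + 9) - 1 = 12] add 1: x sits inside (… - 1) ⇒ sub: (x^2) + 9 = 13.
Step 2. [(x^2) + 9 = 13] peel the +9: subtract 9 from each side ⇒ sub: x^2 = 4.
Step 3. [x^2 = 4] √ both sides: 4 ≥ 0 gives two branches ⇒ sqrt: x = 2 or -2.

Answer: x ∈ {-2, 2}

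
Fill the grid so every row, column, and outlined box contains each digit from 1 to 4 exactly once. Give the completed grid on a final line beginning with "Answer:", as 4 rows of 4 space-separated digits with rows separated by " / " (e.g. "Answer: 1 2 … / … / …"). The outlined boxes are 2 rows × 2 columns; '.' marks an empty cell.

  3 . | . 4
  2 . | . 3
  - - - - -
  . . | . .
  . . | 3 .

Step 1. [r3c3∈{1,2,4}] r3c3 is the only open cell in col 3 admitting 4 ⇒ r3c3=4.
Step 2. [r1c2∈{1}] r1c2 has the single candidate 1. So r1c2=1.
Step 3. [r4c1∈{1,4}] col 1 places 4 nowhere but r4c1, so r4c1=4.
Step 4. [r4c2∈{2}] r4c2's peers cover all but 2 ⇒ r4c2=2.
Step 5. [r4c4∈{1}] r4c4 has the single candidate 1 ⇒ r4c4=1.
Step 6. [r3c2∈{3}] r3c2 has the single candidate 3 ⇒ r3c2=3.
Step 7. [r1c3∈{2}] nothing but 2 survives at r1c3 ⇒ r1c3=2.
Step 8. [r2c2∈{4}] nothing but 4 survives at r2c2. So r2c2=4.
Step 9. [r3c4∈{2}] r3c4's peers cover all but 2, so r3c4=2.
Step 10. [r3c1∈{1}] r3c1's peers cover all but 1 ⇒ r3c1=1.
Step 11. [r2c3∈{1}] nothing but 1 survives at r2c3. So r2c3=1.

Answer: 3 1 2 4 / 2 4 1 3 / 1 3 4 2 / 4 2 3 1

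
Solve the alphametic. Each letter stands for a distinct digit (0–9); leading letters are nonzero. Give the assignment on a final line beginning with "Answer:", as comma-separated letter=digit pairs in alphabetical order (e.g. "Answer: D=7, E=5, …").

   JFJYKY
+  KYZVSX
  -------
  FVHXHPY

Step 1. [F] the sum has 7 digits but both addends have 6; that extra leading digit F is the final carry, namely 1, so F=1.
Step 2. [col 1: Y + X ≡ Y (mod 10)] column 1: given nothing yet, carry-in 0, and digits 1 already taken and all letters distinct, Y+X≡Y (mod 10) forces X=0, so X=0.
Step 3. [col 1: Y + X ≡ Y (mod 10)] Y=6 is one option consistent with column 1 (Y + X ≡ Y (mod 10), carry-in 0) — take it ⇒ Y=6.
Step 4. [col 2: K + S ≡ P (mod 10)] several values work for P in column 2 (K + S ≡ P (mod 10), carry-in 0); try P=9 ⇒ P=9.
Step 5. [col 2: K + S ≡ P (mod 10)] K=5 is one option consistent with column 2 (K + S ≡ P (mod 10), carry-in 0) — take it, so K=5.
Step 6. [col 2: K + S ≡ P (mod 10)] from column 2 (K=5, P=9, carry-in 0, digits 0,1,5,6,9 already taken and all letters distinct): S must equal 4. So S=4.
Step 7. [col 3: Y + V ≡ H (mod 10)] column 3 (Y + V ≡ H (mod 10), carry-in 0) doesn't pin V yet; pick V=2 and continue. So V=2.
Step 8. [col 3: Y + V ≡ H (mod 10)] column 3: given Y=6, V=2, carry-in 0, and digits 0,1,2,4,5,6,9 already taken and all letters distinct, Y+V≡H (mod 10) forces H=8. So H=8.
Step 9. [col 4: J + Z ≡ X (mod 10)] no forcing yet in column 4 (carry-in 0); Z=3 is free and consistent — try it, so Z=3.
Step 10. [col 4: J + Z ≡ X (mod 10)] from column 4 (Z=3, X=0, carry-in 0, digits 0,1,2,3,4,5,6,8,9 already taken and all letters distinct): J must equal 7. So J=7.

Answer: F=1, H=8, J=7, K=5, P=9, S=4, V=2, X=0, Y=6, Z=3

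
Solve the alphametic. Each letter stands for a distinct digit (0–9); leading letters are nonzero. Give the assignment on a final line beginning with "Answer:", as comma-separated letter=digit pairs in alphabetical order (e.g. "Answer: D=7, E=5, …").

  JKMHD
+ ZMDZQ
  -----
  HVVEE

Step 1. [col 1: D + Q ≡ E (mod 10)] column 1 (D + Q ≡ E (mod 10), carry-in 0) doesn't pin D yet; pick D=2 and continue. So D=2.
Step 2. [col 1: D + Q ≡ E (mod 10)] several values work for E in column 1 (D + Q ≡ E (mod 10), carry-in 0); try E=0. So E=0.
Step 3. [col 1: D + Q ≡ E (mod 10)] in column 1 we have D+Q≡E with carry-in 0; given D=2, E=0 and digits 0,2 already taken and all letters distinct, that pins Q to 8, so Q=8.
Step 4. [col 2: H + Z ≡ E (mod 10)] no forcing yet in column 2 (carry-in 1); H=5 is free and consistent — try it. So H=5.
Step 5. [col 2: H + Z ≡ E (mod 10)] in column 2 we have H+Z≡E with carry-in 1; given H=5, E=0 and digits 0,2,5,8 already taken and all letters distinct, that pins Z to 4, so Z=4.
Step 6. [col 3: M + D ≡ V (mod 10)] column 3 (M + D ≡ V (mod 10), carry-in 1) doesn't pin V yet; pick V=9 and continue. So V=9.
Step 7. [col 3: M + D ≡ V (mod 10)] column 3 reads M+D+carry(1)=V with D=2, V=9; with digits 0,2,4,5,8,9 already taken and all letters distinct, the only value for M is 6. So M=6.
Step 8. [col 4: K + M ≡ V (mod 10)] from column 4 (M=6, V=9, carry-in 0, digits 0,2,4,5,6,8,9 already taken and all letters distinct): K must equal 3. So K=3.
Step 9. [col 5: J + Z ≡ H (mod 10)] from column 5 (Z=4, H=5, carry-in 0, digits 0,2,3,4,5,6,8,9 already taken and all letters distinct): J must equal 1, so J=1.

Answer: D=2, E=0, H=5, J=1, K=3, M=6, Q=8, V=9, Z=4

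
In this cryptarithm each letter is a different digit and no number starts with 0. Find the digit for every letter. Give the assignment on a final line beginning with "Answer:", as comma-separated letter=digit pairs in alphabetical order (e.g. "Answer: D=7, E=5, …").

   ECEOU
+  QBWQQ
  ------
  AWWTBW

Step 1. [col 1: U + Q ≡ W (mod 10)] column 1 (U + Q ≡ W (mod 10), carry-in 0) doesn't pin Q yet; pick Q=5 and continue ⇒ Q=5.
Step 2. [col 1: U + Q ≡ W (mod 10)] W=4 is one option consistent with column 1 (U + Q ≡ W (mod 10), carry-in 0) — take it. So W=4.
Step 3. [A] adding two 5-digit numbers gives at most 5+1 digits, and here it does — A is that final carry and must be 1 ⇒ A=1.
Step 4. [col 1: U + Q ≡ W (mod 10)] column 1: given Q=5, W=4, carry-in 0, and digits 1,4,5 already taken and all letters distinct, U+Q≡W (mod 10) forces U=9. So U=9.
Step 5. [col 2: O + Q ≡ B (mod 10)] several values work for B in column 2 (O + Q ≡ B (mod 10), carry-in 1); try B=6. So B=6.
Step 6. [col 2: O + Q ≡ B (mod 10)] in column 2 we have O+Q≡B with carry-in 1; given Q=5, B=6 and digits 1,4,5,6,9 already taken and all letters distinct, that pins O to 0, so O=0.
Step 7. [col 3: E + W ≡ T (mod 10)] E=8 is one option consistent with column 3 (E + W ≡ T (mod 10), carry-in 0) — take it. So E=8.
Step 8. [col 3: E + W ≡ T (mod 10)] from column 3 (E=8, W=4, carry-in 0, digits 0,1,4,5,6,8,9 already taken and all letters distinct): T must equal 2. So T=2.
Step 9. [col 4: C + B ≡ W (mod 10)] in column 4 we have C+B≡W with carry-in 1; given B=6, W=4 and digits 0,1,2,4,5,6,8,9 already taken and all letters distinct, that pins C to 7. So C=7.

Answer: A=1, B=6, C=7, E=8, O=0, Q=5, T=2, U=9, W=4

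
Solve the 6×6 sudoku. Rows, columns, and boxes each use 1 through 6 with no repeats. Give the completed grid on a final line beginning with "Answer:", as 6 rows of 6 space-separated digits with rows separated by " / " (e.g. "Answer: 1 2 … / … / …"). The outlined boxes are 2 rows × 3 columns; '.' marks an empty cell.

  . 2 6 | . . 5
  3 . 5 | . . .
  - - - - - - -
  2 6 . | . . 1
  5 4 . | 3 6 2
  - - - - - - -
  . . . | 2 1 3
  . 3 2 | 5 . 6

Step 1. [r1c1∈{1,4}] 4 has one home in box 1: r1c1, so r1c1=4.
Step 2. [r6c5∈{4}] nothing but 4 survives at r6c5. So r6c5=4.
Step 3. [r2c4∈{1,4,6}] row 2 places 6 nowhere but r2c4 ⇒ r2c4=6.
Step 4. [r1c5∈{3}] r1c5 has the single candidate 3. So r1c5=3.
Step 5. [r3c3∈{3}] r3c3's peers cover all but 3, so r3c3=3.
Step 6. [r6c1∈{1}] r6c1 has the single candidate 1, so r6c1=1.
Step 7. [r2c2∈{1}] r2c2's peers cover all but 1 ⇒ r2c2=1.
Step 8. [r5c3∈{4}] only 4 remains possible at r5c3 ⇒ r5c3=4.
Step 9. [r2c5∈{2}] r2c5's peers cover all but 2. So r2c5=2.
Step 10. [r3c5∈{5}] only 5 remains possible at r3c5 ⇒ r3c5=5.
Step 11. [r1c4∈{1}] nothing but 1 survives at r1c4. So r1c4=1.
Step 12. [r5c1∈{6}] only 6 remains possible at r5c1. So r5c1=6.
Step 13. [r5c2∈{5}] r5c2's peers cover all but 5, so r5c2=5.
Step 14. [r4c3∈{1}] r4c3 is down to just 1. So r4c3=1.
Step 15. [r2c6∈{4}] nothing but 4 survives at r2c6. So r2c6=4.
Step 16. [r3c4∈{4}] r3c4 has the single candidate 4 ⇒ r3c4=4.

Answer: 4 2 6 1 3 5 / 3 1 5 6 2 4 / 2 6 3 4 5 1 / 5 4 1 3 6 2 / 6 5 4 2 1 3 / 1 3 2 5 4 6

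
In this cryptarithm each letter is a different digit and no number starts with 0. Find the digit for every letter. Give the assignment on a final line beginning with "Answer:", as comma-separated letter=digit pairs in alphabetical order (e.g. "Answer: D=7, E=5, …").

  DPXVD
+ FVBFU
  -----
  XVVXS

Step 1. [col 1: D + U ≡ S (mod 10)] several values work for U in column 1 (D + U ≡ S (mod 10), carry-in 0); try U=2 ⇒ U=2.
Step 2. [col 1: D + U ≡ S (mod 10)] several values work for S in column 1 (D + U ≡ S (mod 10), carry-in 0); try S=6, so S=6.
Step 3. [col 1: D + U ≡ S (mod 10)] in column 1 we have D+U≡S with carry-in 0; given U=2, S=6 and digits 2,6 already taken and all letters distinct, that pins D to 4, so D=4.
Step 4. [col 2: V + F ≡ X (mod 10)] X=8 is one option consistent with column 2 (V + F ≡ X (mod 10), carry-in 0) — take it ⇒ X=8.
Step 5. [col 2: V + F ≡ X (mod 10)] column 2 (V + F ≡ X (mod 10), carry-in 0) doesn't pin F yet; pick F=3 and continue. So F=3.
Step 6. [col 2: V + F ≡ X (mod 10)] in column 2 we have V+F≡X with carry-in 0; given F=3, X=8 and digits 2,3,4,6,8 already taken and all letters distinct, that pins V to 5, so V=5.
Step 7. [col 3: X + B ≡ V (mod 10)] in column 3 we have X+B≡V with carry-in 0; given X=8, V=5 and digits 2,3,4,5,6,8 already taken and all letters distinct, that pins B to 7, so B=7.
Step 8. [col 4: P + V ≡ V (mod 10)] column 4: given V=5, carry-in 1, and digits 2,3,4,5,6,7,8 already taken and all letters distinct, P+V≡V (mod 10) forces P=9 ⇒ P=9.

Answer: B=7, D=4, F=3, P=9, S=6, U=2, V=5, X=8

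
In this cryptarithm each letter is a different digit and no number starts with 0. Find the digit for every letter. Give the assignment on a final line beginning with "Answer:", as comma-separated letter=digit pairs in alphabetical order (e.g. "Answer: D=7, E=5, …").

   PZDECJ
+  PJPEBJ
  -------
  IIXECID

Step 1. [col 1: J + J ≡ D (mod 10)] column 1 (J + J ≡ D (mod 10), carry-in 0) doesn't pin D yet; pick D=2 and continue ⇒ D=2.
Step 2. [I] the sum has 7 digits but both addends have 6; that extra leading digit I is the final carry, namely 1. So I=1.
Step 3. [col 1: J + J ≡ D (mod 10)] from column 1 (D=2, carry-in 0, digits 1,2 already taken and all letters distinct): J must equal 6 ⇒ J=6.
Step 4. [col 2: C + B ≡ I (mod 10)] column 2 (C + B ≡ I (mod 10), carry-in 1) doesn't pin B yet; pick B=3 and continue, so B=3.
Step 5. [col 2: C + B ≡ I (mod 10)] in column 2 we have C+B≡I with carry-in 1; given B=3, I=1 and digits 1,2,3,6 already taken and all letters distinct, that pins C to 7, so C=7.
Step 6. [col 3: E + E ≡ C (mod 10)] column 3: given C=7, carry-in 1, and digits 1,2,3,6,7 already taken and all letters distinct, E+E≡C (mod 10) forces E=8. So E=8.
Step 7. [col 4: D + P ≡ E (mod 10)] from column 4 (D=2, E=8, carry-in 1, digits 1,2,3,6,7,8 already taken and all letters distinct): P must equal 5, so P=5.
Step 8. [col 5: Z + J ≡ X (mod 10)] column 5: given J=6, carry-in 0, and digits 1,2,3,5,6,7,8 already taken and all letters distinct, Z+J≡X (mod 10) forces Z=4, so Z=4.
Step 9. [col 5: Z + J ≡ X (mod 10)] column 5 reads Z+J+carry(0)=X with Z=4, J=6; with digits 1,2,3,4,5,6,7,8 already taken and all letters distinct, the only value for X is 0, so X=0.

Answer: B=3, C=7, D=2, E=8, I=1, J=6, P=5, X=0, Z=4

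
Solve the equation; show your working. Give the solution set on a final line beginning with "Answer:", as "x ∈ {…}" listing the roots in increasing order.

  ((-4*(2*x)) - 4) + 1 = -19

Step 1. [((-4*(2*x)) - 4) + 1 = -19] 1 comes off first (subtract 1), so sub: (-4*(2*x)) - 4 = -20.
Step 2. [(-4*(2*x)) - 4 = -20] 4 comes off first (add 4). So sub: -4*(2*x) = -16.
Step 3. [-4*(2*x) = -16] -4·(inner) — divide through by -4, so div: 2*x = 4.
Step 4. [2*x = 4] 2·(inner) — divide through by 2. So div: x = 2.

Answer: x ∈ {2}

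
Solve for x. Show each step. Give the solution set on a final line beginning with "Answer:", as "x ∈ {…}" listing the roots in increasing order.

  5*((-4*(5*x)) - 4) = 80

Step 1. [5*((-4*(5*x)) - 4) = 80] 5 out front; divide by 5, so div: (-4*(5*x)) - 4 = 16.
Step 2. [(-4*(5*x)) - 4 = 16] -4 | LHS and -4 | 16: pull -4 out. So factor: (5*x) + 1 = -4.
Step 3. [(5*x) + 1 = -4] 1 comes off first (subtract 1) ⇒ sub: 5*x = -5.
Step 4. [5*x = -5] 5 out front; divide by 5. So div: x = -1.

Answer: x ∈ {-1}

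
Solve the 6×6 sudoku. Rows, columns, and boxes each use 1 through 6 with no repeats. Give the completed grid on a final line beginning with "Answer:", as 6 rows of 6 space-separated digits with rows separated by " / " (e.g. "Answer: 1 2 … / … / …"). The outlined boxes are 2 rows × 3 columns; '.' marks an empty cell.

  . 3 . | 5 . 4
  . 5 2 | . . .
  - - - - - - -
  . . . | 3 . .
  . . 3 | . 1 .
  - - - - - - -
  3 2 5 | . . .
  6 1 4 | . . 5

Step 1. [r3c5∈{2,4,5,6}] r3c5 is the only open cell in col 5 admitting 5, so r3c5=5.
Step 2. [r4c4∈{2,4,6}] across box 4, 4 lands solely at r4c4. So r4c4=4.
Step 3. [r4c2∈{6}] r4c2 is down to just 6 ⇒ r4c2=6.
Step 4. [r2c6∈{1,3,6}] in col 6, 3 fits only at r2c6 ⇒ r2c6=3.
Step 5. [r2c5∈{6}] only 6 remains possible at r2c5. So r2c5=6.
Step 6. [r1c1∈{1}] only 1 remains possible at r1c1, so r1c1=1.
Step 7. [r3c6∈{2,6}] r3c6 is the only open cell in row 3 admitting 6. So r3c6=6.
Step 8. [r3c1∈{2,4}] in row 3, 2 fits only at r3c1, so r3c1=2.
Step 9. [r5c6∈{1}] r5c6 has the single candidate 1. So r5c6=1.
Step 10. [r1c5∈{2}] only 2 remains possible at r1c5, so r1c5=2.
Step 11. [r2c4∈{1}] nothing but 1 survives at r2c4, so r2c4=1.
Step 12. [r4c6∈{2}] r4c6 is down to just 2 ⇒ r4c6=2.
Step 13. [r1c3∈{6}] r1c3 is down to just 6 ⇒ r1c3=6.
Step 14. [r2c1∈{4}] r2c1 has the single candidate 4, so r2c1=4.
Step 15. [r3c3∈{1}] only 1 remains possible at r3c3, so r3c3=1.
Step 16. [r6c4∈{2}] r6c4 has the single candidate 2, so r6c4=2.
Step 17. [r6c5∈{3}] r6c5 has the single candidate 3. So r6c5=3.
Step 18. [r3c2∈{4}] r3c2 has the single candidate 4. So r3c2=4.
Step 19. [r5c4∈{6}] r5c4 has the single candidate 6 ⇒ r5c4=6.
Step 20. [r4c1∈{5}] r4c1 has the single candidate 5 ⇒ r4c1=5.
Step 21. [r5c5∈{4}] only 4 remains possible at r5c5, so r5c5=4.

Answer: 1 3 6 5 2 4 / 4 5 2 1 6 3 / 2 4 1 3 5 6 / 5 6 3 4 1 2 / 3 2 5 6 4 1 / 6 1 4 2 3 5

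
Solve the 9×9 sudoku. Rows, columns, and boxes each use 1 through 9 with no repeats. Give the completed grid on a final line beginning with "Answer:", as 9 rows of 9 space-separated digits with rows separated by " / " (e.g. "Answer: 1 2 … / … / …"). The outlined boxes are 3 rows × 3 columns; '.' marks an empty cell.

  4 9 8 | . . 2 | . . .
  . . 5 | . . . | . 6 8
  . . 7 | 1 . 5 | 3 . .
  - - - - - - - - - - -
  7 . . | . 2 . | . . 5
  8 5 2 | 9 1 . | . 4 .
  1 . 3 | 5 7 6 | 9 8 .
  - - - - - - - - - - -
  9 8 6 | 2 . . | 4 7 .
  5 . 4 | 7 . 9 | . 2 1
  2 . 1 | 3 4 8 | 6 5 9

Step 1. [r2c7∈{1,2,7}] across col 7, 2 lands solely at r2c7. So r2c7=2.
Step 2. [r5c6∈{3}] only 3 remains possible at r5c6. So r5c6=3.
Step 3. [r4c6∈{4}] only 4 remains possible at r4c6, so r4c6=4.
Step 4. [r1c5∈{3,6}] row 1 places 3 nowhere but r1c5. So r1c5=3.
Step 5. [r3c1∈{6}] r3c1 is down to just 6, so r3c1=6.
Step 6. [r4c7∈{1}] r4c7's peers cover all but 1. So r4c7=1.
Step 7. [r5c7∈{7}] r5c7 has the single candidate 7. So r5c7=7.
Step 8. [r3c5∈{8,9}] 8 has one home in row 3: r3c5 ⇒ r3c5=8.
Step 9. [r2c2∈{1,3}] in row 2, 1 fits only at r2c2. So r2c2=1.
Step 10. [r2c1∈{3}] r2c1 is down to just 3 ⇒ r2c1=3.
Step 11. [r7c9∈{3}] r7c9 is down to just 3. So r7c9=3.
Step 12. [r2c6∈{7}] only 7 remains possible at r2c6. So r2c6=7.
Step 13. [r3c2∈{2}] nothing but 2 survives at r3c2. So r3c2=2.
Step 14. [r7c6∈{1}] only 1 remains possible at r7c6, so r7c6=1.
Step 15. [r4c8∈{3}] r4c8 is down to just 3, so r4c8=3.
Step 16. [r3c9∈{4}] nothing but 4 survives at r3c9 ⇒ r3c9=4.
Step 17. [r1c7∈{5}] r1c7 is down to just 5 ⇒ r1c7=5.
Step 18. [r9c2∈{7}] r9c2 is down to just 7. So r9c2=7.
Step 19. [r4c4∈{8}] r4c4 is down to just 8. So r4c4=8.
Step 20. [r1c9∈{7}] nothing but 7 survives at r1c9. So r1c9=7.
Step 21. [r3c8∈{9}] r3c8 has the single candidate 9, so r3c8=9.
Step 22. [r6c9∈{2}] r6c9 is down to just 2 ⇒ r6c9=2.
Step 23. [r8c2∈{3}] only 3 remains possible at r8c2 ⇒ r8c2=3.
Step 24. [r8c7∈{8}] r8c7 is down to just 8. So r8c7=8.
Step 25. [r6c2∈{4}] r6c2 is down to just 4 ⇒ r6c2=4.
Step 26. [r2c4∈{4}] r2c4 is down to just 4. So r2c4=4.
Step 27. [r2c5∈{9}] only 9 remains possible at r2c5 ⇒ r2c5=9.
Step 28. [r5c9∈{6}] nothing but 6 survives at r5c9 ⇒ r5c9=6.
Step 29. [r1c4∈{6}] r1c4's peers cover all but 6. So r1c4=6.
Step 30. [r1c8∈{1}] r1c8 is down to just 1, so r1c8=1.
Step 31. [r7c5∈{5}] r7c5 has the single candidate 5, so r7c5=5.
Step 32. [r4c3∈{9}] r4c3's peers cover all but 9, so r4c3=9.
Step 33. [r8c5∈{6}] r8c5 has the single candidate 6. So r8c5=6.
Step 34. [r4c2∈{6}] nothing but 6 survives at r4c2, so r4c2=6.

Answer: 4 9 8 6 3 2 5 1 7 / 3 1 5 4 9 7 2 6 8 / 6 2 7 1 8 5 3 9 4 / 7 6 9 8 2 4 1 3 5 / 8 5 2 9 1 3 7 4 6 / 1 4 3 5 7 6 9 8 2 / 9 8 6 2 5 1 4 7 3 / 5 3 4 7 6 9 8 2 1 / 2 7 1 3 4 8 6 5 9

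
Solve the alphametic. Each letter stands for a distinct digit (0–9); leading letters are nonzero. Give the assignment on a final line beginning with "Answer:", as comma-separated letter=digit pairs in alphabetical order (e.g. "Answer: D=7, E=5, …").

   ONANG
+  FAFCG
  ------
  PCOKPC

Step 1. [col 1: G + G ≡ C (mod 10)] no forcing yet in column 1 (carry-in 0); G=6 is free and consistent — try it. So G=6.
Step 2. [col 1: G + G ≡ C (mod 10)] column 1: given G=6, carry-in 0, and digits 6 already taken and all letters distinct, G+G≡C (mod 10) forces C=2 ⇒ C=2.
Step 3. [col 2: N + C ≡ P (mod 10)] several values work for N in column 2 (N + C ≡ P (mod 10), carry-in 1); try N=8, so N=8.
Step 4. [col 2: N + C ≡ P (mod 10)] column 2 reads N+C+carry(1)=P with N=8, C=2; with digits 2,6,8 already taken and all letters distinct, the only value for P is 1, so P=1.
Step 5. [col 3: A + F ≡ K (mod 10)] column 3 (A + F ≡ K (mod 10), carry-in 1) doesn't pin K yet; pick K=3 and continue ⇒ K=3.
Step 6. [col 3: A + F ≡ K (mod 10)] several values work for F in column 3 (A + F ≡ K (mod 10), carry-in 1); try F=7. So F=7.
Step 7. [col 3: A + F ≡ K (mod 10)] column 3: given F=7, K=3, carry-in 1, and digits 1,2,3,6,7,8 already taken and all letters distinct, A+F≡K (mod 10) forces A=5. So A=5.
Step 8. [col 4: N + A ≡ O (mod 10)] from column 4 (N=8, A=5, carry-in 1, digits 1,2,3,5,6,7,8 already taken and all letters distinct): O must equal 4, so O=4.

Answer: A=5, C=2, F=7, G=6, K=3, N=8, O=4, P=1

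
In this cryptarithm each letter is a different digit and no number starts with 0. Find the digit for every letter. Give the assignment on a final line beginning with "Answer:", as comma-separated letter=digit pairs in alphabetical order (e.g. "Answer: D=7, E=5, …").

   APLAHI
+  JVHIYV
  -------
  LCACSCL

Step 1. [col 1: I + V ≡ L (mod 10)] several values work for V in column 1 (I + V ≡ L (mod 10), carry-in 0); try V=9, so V=9.
Step 2. [col 1: I + V ≡ L (mod 10)] L=1 is one option consistent with column 1 (I + V ≡ L (mod 10), carry-in 0) — take it. So L=1.
Step 3. [col 1: I + V ≡ L (mod 10)] column 1 reads I+V+carry(0)=L with V=9, L=1; with digits 1,9 already taken and all letters distinct, the only value for I is 2, so I=2.
Step 4. [col 2: H + Y ≡ C (mod 10)] C=4 is one option consistent with column 2 (H + Y ≡ C (mod 10), carry-in 1) — take it, so C=4.
Step 5. [col 2: H + Y ≡ C (mod 10)] several values work for Y in column 2 (H + Y ≡ C (mod 10), carry-in 1); try Y=0, so Y=0.
Step 6. [col 2: H + Y ≡ C (mod 10)] column 2 reads H+Y+carry(1)=C with Y=0, C=4; with digits 0,1,2,4,9 already taken and all letters distinct, the only value for H is 3 ⇒ H=3.
Step 7. [col 3: A + I ≡ S (mod 10)] column 3 (A + I ≡ S (mod 10), carry-in 0) doesn't pin S yet; pick S=7 and continue ⇒ S=7.
Step 8. [col 3: A + I ≡ S (mod 10)] in column 3 we have A+I≡S with carry-in 0; given I=2, S=7 and digits 0,1,2,3,4,7,9 already taken and all letters distinct, that pins A to 5 ⇒ A=5.
Step 9. [col 5: P + V ≡ A (mod 10)] column 5 reads P+V+carry(0)=A with V=9, A=5; with digits 0,1,2,3,4,5,7,9 already taken and all letters distinct, the only value for P is 6 ⇒ P=6.
Step 10. [col 6: A + J ≡ C (mod 10)] column 6 reads A+J+carry(1)=C with A=5, C=4; with digits 0,1,2,3,4,5,6,7,9 already taken and all letters distinct, the only value for J is 8, so J=8.

Answer: A=5, C=4, H=3, I=2, J=8, L=1, P=6, S=7, V=9, Y=0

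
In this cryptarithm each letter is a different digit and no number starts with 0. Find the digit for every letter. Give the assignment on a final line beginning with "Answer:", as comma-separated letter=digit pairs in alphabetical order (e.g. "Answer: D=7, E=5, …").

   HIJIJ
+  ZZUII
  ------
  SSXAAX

Step 1. [S] S is the leading digit of a 6-digit sum of two 5-digit numbers; the final carry is exactly 1, so S=1.
Step 2. [col 1: J + I ≡ X (mod 10)] several values work for J in column 1 (J + I ≡ X (mod 10), carry-in 0); try J=3. So J=3.
Step 3. [col 1: J + I ≡ X (mod 10)] I=5 is one option consistent with column 1 (J + I ≡ X (mod 10), carry-in 0) — take it ⇒ I=5.
Step 4. [col 1: J + I ≡ X (mod 10)] from column 1 (J=3, I=5, carry-in 0, digits 1,3,5 already taken and all letters distinct): X must equal 8, so X=8.
Step 5. [col 2: I + I ≡ A (mod 10)] from column 2 (I=5, carry-in 0, digits 1,3,5,8 already taken and all letters distinct): A must equal 0. So A=0.
Step 6. [col 3: J + U ≡ A (mod 10)] from column 3 (J=3, A=0, carry-in 1, digits 0,1,3,5,8 already taken and all letters distinct): U must equal 6 ⇒ U=6.
Step 7. [col 4: I + Z ≡ X (mod 10)] column 4: given I=5, X=8, carry-in 1, and digits 0,1,3,5,6,8 already taken and all letters distinct, I+Z≡X (mod 10) forces Z=2 ⇒ Z=2.
Step 8. [col 5: H + Z ≡ S (mod 10)] from column 5 (Z=2, S=1, carry-in 0, digits 0,1,2,3,5,6,8 already taken and all letters distinct): H must equal 9. So H=9.

Answer: A=0, H=9, I=5, J=3, S=1, U=6, X=8, Z=2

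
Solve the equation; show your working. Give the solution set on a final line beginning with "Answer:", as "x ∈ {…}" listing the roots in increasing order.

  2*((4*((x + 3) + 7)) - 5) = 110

Step 1. [2*((4*((x + 3) + 7)) - 5) = 110] divide by the outer 2. So div: (4*((x + 3) + 7)) - 5 = 55.
Step 2. [(4*((x + 3) + 7)) - 5 = 55] the outer -5 inverts by adding 5, so sub: 4*((x + 3) + 7) = 60.
Step 3. [4*((x + 3) + 7) = 60] LHS = 4·(…); ÷4 both sides. So div: (x + 3) + 7 = 15.
Step 4. [(x + 3) + 7 = 15] +7 is outermost — subtract 7 both sides, so sub: x + 3 = 8.
Step 5. [x + 3 = 8] 3 comes off first (subtract 3), so sub: x = 5.

Answer: x ∈ {5}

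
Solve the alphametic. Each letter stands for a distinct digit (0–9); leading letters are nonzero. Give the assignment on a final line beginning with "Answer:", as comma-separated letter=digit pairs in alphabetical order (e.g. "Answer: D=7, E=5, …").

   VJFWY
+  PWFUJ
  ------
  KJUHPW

Step 1. [col 1: Y + J ≡ W (mod 10)] no forcing yet in column 1 (carry-in 0); Y=7 is free and consistent — try it. So Y=7.
Step 2. [col 1: Y + J ≡ W (mod 10)] column 1 (Y + J ≡ W (mod 10), carry-in 0) doesn't pin J yet; pick J=3 and continue ⇒ J=3.
Step 3. [col 1: Y + J ≡ W (mod 10)] column 1 reads Y+J+carry(0)=W with Y=7, J=3; with digits 3,7 already taken and all letters distinct, the only value for W is 0. So W=0.
Step 4. [col 2: W + U ≡ P (mod 10)] several values work for P in column 2 (W + U ≡ P (mod 10), carry-in 1); try P=5, so P=5.
Step 5. [col 2: W + U ≡ P (mod 10)] column 2 reads W+U+carry(1)=P with W=0, P=5; with digits 0,3,5,7 already taken and all letters distinct, the only value for U is 4, so U=4.
Step 6. [col 3: F + F ≡ H (mod 10)] column 3 (F + F ≡ H (mod 10), carry-in 0) doesn't pin F yet; pick F=6 and continue ⇒ F=6.
Step 7. [K] adding two 5-digit numbers gives at most 5+1 digits, and here it does — K is that final carry and must be 1, so K=1.
Step 8. [col 3: F + F ≡ H (mod 10)] column 3 reads F+F+carry(0)=H with F=6; with digits 0,1,3,4,5,6,7 already taken and all letters distinct, the only value for H is 2 ⇒ H=2.
Step 9. [col 5: V + P ≡ J (mod 10)] from column 5 (P=5, J=3, carry-in 0, digits 0,1,2,3,4,5,6,7 already taken and all letters distinct): V must equal 8. So V=8.

Answer: F=6, H=2, J=3, K=1, P=5, U=4, V=8, W=0, Y=7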